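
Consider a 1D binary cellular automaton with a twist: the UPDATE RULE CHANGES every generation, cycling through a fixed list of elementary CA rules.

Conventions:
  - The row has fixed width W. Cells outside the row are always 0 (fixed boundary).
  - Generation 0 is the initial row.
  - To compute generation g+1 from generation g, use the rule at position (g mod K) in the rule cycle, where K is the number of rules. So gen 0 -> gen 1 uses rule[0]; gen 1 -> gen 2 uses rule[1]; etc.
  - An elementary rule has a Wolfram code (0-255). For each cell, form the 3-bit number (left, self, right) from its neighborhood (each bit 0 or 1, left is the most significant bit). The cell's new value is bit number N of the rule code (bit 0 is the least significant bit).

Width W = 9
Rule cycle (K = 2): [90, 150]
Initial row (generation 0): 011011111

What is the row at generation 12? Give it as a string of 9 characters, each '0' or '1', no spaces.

Gen 0: 011011111
Gen 1 (rule 90): 111010001
Gen 2 (rule 150): 010011011
Gen 3 (rule 90): 101111011
Gen 4 (rule 150): 100110000
Gen 5 (rule 90): 011111000
Gen 6 (rule 150): 101110100
Gen 7 (rule 90): 001010010
Gen 8 (rule 150): 011011111
Gen 9 (rule 90): 111010001
Gen 10 (rule 150): 010011011
Gen 11 (rule 90): 101111011
Gen 12 (rule 150): 100110000

Answer: 100110000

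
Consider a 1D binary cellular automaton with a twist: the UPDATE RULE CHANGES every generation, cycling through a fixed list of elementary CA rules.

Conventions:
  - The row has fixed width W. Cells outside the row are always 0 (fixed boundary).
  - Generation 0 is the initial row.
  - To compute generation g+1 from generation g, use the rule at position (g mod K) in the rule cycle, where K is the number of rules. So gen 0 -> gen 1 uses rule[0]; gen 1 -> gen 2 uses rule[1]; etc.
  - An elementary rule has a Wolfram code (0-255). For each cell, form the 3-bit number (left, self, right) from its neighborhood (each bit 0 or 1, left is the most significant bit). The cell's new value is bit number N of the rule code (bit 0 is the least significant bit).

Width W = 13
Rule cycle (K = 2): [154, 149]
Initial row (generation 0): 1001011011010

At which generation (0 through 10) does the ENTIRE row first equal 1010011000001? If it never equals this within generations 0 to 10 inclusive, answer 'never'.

Answer: never

Derivation:
Gen 0: 1001011011010
Gen 1 (rule 154): 0110010010001
Gen 2 (rule 149): 0001011011101
Gen 3 (rule 154): 0010010011000
Gen 4 (rule 149): 1011011000111
Gen 5 (rule 154): 0010010101110
Gen 6 (rule 149): 1011010100101
Gen 7 (rule 154): 0010000011000
Gen 8 (rule 149): 1011111000111
Gen 9 (rule 154): 0011110101110
Gen 10 (rule 149): 1001100100101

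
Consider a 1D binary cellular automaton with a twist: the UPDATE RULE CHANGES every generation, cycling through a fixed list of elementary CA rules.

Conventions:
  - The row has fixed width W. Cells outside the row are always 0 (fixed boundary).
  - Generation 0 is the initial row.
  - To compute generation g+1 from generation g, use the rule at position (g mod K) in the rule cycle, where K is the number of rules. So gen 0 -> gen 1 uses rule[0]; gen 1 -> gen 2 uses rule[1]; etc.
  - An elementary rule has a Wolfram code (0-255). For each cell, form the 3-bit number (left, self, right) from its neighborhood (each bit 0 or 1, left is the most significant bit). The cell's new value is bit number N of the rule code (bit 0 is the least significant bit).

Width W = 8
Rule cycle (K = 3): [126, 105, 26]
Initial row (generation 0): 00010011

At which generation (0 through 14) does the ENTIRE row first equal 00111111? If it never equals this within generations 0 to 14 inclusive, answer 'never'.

Answer: 1

Derivation:
Gen 0: 00010011
Gen 1 (rule 126): 00111111
Gen 2 (rule 105): 10100001
Gen 3 (rule 26): 00010010
Gen 4 (rule 126): 00111111
Gen 5 (rule 105): 10100001
Gen 6 (rule 26): 00010010
Gen 7 (rule 126): 00111111
Gen 8 (rule 105): 10100001
Gen 9 (rule 26): 00010010
Gen 10 (rule 126): 00111111
Gen 11 (rule 105): 10100001
Gen 12 (rule 26): 00010010
Gen 13 (rule 126): 00111111
Gen 14 (rule 105): 10100001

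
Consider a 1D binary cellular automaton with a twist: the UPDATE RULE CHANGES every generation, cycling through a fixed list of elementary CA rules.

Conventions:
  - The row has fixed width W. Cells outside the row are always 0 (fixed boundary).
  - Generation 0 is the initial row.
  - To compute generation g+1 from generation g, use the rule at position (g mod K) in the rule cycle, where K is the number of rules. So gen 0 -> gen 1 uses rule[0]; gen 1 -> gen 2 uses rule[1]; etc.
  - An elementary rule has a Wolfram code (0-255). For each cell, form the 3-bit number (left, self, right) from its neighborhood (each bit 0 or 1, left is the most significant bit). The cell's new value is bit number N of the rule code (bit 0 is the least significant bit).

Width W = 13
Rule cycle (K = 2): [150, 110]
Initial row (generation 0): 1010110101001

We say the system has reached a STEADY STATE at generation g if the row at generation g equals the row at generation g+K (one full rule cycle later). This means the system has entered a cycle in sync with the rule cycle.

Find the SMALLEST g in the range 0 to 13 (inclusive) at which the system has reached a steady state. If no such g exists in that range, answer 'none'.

Gen 0: 1010110101001
Gen 1 (rule 150): 1010000101111
Gen 2 (rule 110): 1110001111001
Gen 3 (rule 150): 0101010110111
Gen 4 (rule 110): 1111111111101
Gen 5 (rule 150): 0111111111001
Gen 6 (rule 110): 1100000001011
Gen 7 (rule 150): 0010000011000
Gen 8 (rule 110): 0110000111000
Gen 9 (rule 150): 1001001010100
Gen 10 (rule 110): 1011011111100
Gen 11 (rule 150): 1000001111010
Gen 12 (rule 110): 1000011001110
Gen 13 (rule 150): 1100100110101
Gen 14 (rule 110): 1101101111111
Gen 15 (rule 150): 0000000111110

Answer: none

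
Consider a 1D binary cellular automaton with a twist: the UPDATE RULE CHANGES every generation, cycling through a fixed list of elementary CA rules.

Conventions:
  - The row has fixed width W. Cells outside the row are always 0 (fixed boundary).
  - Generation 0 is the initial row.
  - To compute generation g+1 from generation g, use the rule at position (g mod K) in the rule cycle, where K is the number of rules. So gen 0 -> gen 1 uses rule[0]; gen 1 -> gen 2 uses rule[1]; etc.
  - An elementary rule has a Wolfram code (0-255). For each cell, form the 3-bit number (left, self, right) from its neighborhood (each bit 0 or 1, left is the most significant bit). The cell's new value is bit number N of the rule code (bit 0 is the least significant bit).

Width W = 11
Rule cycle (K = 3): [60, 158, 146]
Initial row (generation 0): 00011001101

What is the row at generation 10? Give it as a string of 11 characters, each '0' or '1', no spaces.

Answer: 00110001100

Derivation:
Gen 0: 00011001101
Gen 1 (rule 60): 00010101011
Gen 2 (rule 158): 00110101010
Gen 3 (rule 146): 01000000001
Gen 4 (rule 60): 01100000001
Gen 5 (rule 158): 11010000011
Gen 6 (rule 146): 00001000100
Gen 7 (rule 60): 00001100110
Gen 8 (rule 158): 00011011101
Gen 9 (rule 146): 00100001000
Gen 10 (rule 60): 00110001100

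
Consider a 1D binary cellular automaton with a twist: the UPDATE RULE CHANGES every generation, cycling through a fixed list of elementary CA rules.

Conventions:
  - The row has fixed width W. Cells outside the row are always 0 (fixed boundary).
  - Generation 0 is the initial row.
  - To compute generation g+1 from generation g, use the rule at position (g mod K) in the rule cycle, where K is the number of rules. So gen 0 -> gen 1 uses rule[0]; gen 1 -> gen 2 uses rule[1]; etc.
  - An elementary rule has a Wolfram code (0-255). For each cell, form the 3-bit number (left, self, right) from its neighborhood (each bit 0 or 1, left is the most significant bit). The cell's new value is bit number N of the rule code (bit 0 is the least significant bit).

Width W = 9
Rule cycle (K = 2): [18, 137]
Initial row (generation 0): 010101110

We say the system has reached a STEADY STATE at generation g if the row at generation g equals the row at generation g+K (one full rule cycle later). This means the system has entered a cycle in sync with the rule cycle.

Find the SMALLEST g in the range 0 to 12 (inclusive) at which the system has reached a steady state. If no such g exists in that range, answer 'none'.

Answer: 9

Derivation:
Gen 0: 010101110
Gen 1 (rule 18): 100000001
Gen 2 (rule 137): 001111100
Gen 3 (rule 18): 010000010
Gen 4 (rule 137): 000111000
Gen 5 (rule 18): 001000100
Gen 6 (rule 137): 100010001
Gen 7 (rule 18): 010101010
Gen 8 (rule 137): 000000000
Gen 9 (rule 18): 000000000
Gen 10 (rule 137): 111111111
Gen 11 (rule 18): 000000000
Gen 12 (rule 137): 111111111
Gen 13 (rule 18): 000000000
Gen 14 (rule 137): 111111111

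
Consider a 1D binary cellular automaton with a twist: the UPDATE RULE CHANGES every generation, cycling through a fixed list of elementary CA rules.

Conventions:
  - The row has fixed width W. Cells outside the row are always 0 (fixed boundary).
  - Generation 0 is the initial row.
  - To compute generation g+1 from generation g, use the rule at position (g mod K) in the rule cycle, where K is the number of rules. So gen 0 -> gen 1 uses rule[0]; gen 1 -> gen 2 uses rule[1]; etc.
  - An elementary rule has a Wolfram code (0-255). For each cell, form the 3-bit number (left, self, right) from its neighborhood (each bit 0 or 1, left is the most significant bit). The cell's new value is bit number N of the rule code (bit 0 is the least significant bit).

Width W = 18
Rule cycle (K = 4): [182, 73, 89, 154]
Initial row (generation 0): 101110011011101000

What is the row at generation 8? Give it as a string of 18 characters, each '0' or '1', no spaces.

Gen 0: 101110011011101000
Gen 1 (rule 182): 110101100101011100
Gen 2 (rule 73): 110001100000010101
Gen 3 (rule 89): 111101111111000000
Gen 4 (rule 154): 111001111110100000
Gen 5 (rule 182): 010110111101110000
Gen 6 (rule 73): 000110100101010111
Gen 7 (rule 89): 110110010000000101
Gen 8 (rule 154): 100101101000001000

Answer: 100101101000001000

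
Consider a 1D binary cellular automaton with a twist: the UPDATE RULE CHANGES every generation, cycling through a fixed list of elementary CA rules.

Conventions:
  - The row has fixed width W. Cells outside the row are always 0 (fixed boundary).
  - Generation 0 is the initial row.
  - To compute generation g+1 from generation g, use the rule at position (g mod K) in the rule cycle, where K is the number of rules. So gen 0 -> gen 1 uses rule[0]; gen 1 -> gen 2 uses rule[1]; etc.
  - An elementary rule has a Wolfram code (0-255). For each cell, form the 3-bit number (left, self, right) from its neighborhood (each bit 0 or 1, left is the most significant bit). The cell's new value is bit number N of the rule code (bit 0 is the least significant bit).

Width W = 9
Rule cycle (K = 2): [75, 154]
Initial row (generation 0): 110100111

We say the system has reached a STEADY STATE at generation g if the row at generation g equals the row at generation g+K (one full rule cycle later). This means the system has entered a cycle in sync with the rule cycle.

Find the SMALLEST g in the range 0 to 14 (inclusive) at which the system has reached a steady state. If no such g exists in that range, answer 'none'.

Gen 0: 110100111
Gen 1 (rule 75): 110001101
Gen 2 (rule 154): 101011000
Gen 3 (rule 75): 000011011
Gen 4 (rule 154): 000110010
Gen 5 (rule 75): 111110100
Gen 6 (rule 154): 111100010
Gen 7 (rule 75): 100101100
Gen 8 (rule 154): 011001010
Gen 9 (rule 75): 111010000
Gen 10 (rule 154): 110001000
Gen 11 (rule 75): 110110011
Gen 12 (rule 154): 100101110
Gen 13 (rule 75): 001001010
Gen 14 (rule 154): 010110001
Gen 15 (rule 75): 100110110
Gen 16 (rule 154): 011100101

Answer: none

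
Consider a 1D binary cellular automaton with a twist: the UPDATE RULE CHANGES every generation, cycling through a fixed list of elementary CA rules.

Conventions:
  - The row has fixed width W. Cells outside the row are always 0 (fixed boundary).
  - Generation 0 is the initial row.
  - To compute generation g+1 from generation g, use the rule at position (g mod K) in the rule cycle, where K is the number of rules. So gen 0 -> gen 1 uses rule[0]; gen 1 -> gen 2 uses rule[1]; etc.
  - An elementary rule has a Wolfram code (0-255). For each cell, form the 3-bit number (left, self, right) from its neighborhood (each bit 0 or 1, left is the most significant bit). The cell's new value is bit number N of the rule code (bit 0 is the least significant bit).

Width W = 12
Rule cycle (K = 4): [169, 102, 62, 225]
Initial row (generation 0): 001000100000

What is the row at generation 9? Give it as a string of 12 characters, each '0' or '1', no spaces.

Gen 0: 001000100000
Gen 1 (rule 169): 100010001111
Gen 2 (rule 102): 100110010001
Gen 3 (rule 62): 111101111011
Gen 4 (rule 225): 011110111101
Gen 5 (rule 169): 011101111010
Gen 6 (rule 102): 100110001110
Gen 7 (rule 62): 111101011001
Gen 8 (rule 225): 011110101000
Gen 9 (rule 169): 011101010011

Answer: 011101010011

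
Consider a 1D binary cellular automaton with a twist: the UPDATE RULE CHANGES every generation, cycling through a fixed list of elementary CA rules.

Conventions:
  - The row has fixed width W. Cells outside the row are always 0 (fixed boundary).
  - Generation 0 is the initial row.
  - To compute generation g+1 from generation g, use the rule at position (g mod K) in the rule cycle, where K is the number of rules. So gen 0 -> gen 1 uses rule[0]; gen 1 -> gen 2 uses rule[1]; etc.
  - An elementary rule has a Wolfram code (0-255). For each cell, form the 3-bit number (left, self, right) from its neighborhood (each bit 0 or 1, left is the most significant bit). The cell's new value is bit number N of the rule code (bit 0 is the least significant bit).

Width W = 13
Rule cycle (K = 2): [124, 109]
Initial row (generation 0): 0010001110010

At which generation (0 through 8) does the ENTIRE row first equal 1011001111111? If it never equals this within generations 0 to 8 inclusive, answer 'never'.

Answer: 2

Derivation:
Gen 0: 0010001110010
Gen 1 (rule 124): 0011001011011
Gen 2 (rule 109): 1011001111111
Gen 3 (rule 124): 1111101000001
Gen 4 (rule 109): 1000111011101
Gen 5 (rule 124): 1100101110111
Gen 6 (rule 109): 1100111011101
Gen 7 (rule 124): 1110101110111
Gen 8 (rule 109): 1011111011101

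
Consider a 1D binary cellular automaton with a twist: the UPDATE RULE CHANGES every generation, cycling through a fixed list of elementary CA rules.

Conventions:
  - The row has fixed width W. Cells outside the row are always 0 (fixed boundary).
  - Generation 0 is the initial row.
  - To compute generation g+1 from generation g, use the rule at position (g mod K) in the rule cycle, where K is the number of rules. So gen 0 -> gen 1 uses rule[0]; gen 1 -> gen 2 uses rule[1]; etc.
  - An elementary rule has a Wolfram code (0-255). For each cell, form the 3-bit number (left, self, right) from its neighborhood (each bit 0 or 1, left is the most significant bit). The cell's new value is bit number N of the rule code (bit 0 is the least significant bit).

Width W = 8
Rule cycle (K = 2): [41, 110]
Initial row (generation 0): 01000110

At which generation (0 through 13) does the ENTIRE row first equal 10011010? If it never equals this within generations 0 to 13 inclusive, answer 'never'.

Answer: 11

Derivation:
Gen 0: 01000110
Gen 1 (rule 41): 00010100
Gen 2 (rule 110): 00111100
Gen 3 (rule 41): 10100001
Gen 4 (rule 110): 11100011
Gen 5 (rule 41): 10001010
Gen 6 (rule 110): 10011110
Gen 7 (rule 41): 00010000
Gen 8 (rule 110): 00110000
Gen 9 (rule 41): 10100111
Gen 10 (rule 110): 11101101
Gen 11 (rule 41): 10011010
Gen 12 (rule 110): 10111110
Gen 13 (rule 41): 01100000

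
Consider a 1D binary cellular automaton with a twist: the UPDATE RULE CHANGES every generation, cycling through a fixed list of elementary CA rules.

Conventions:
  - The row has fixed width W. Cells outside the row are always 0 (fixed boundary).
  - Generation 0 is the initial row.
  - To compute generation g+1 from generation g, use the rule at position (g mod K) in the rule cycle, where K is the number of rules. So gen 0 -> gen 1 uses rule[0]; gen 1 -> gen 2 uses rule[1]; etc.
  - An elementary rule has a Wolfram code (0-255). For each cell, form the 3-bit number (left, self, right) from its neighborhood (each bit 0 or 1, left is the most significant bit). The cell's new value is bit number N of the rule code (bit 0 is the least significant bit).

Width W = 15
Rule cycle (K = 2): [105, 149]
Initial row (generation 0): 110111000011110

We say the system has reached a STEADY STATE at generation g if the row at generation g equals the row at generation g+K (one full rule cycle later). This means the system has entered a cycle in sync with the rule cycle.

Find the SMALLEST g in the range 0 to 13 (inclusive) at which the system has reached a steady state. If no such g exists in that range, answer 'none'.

Answer: none

Derivation:
Gen 0: 110111000011110
Gen 1 (rule 105): 111101011010010
Gen 2 (rule 149): 011001000011011
Gen 3 (rule 105): 011000011011111
Gen 4 (rule 149): 000111000001110
Gen 5 (rule 105): 110101011101010
Gen 6 (rule 149): 000101001001011
Gen 7 (rule 105): 110010000000111
Gen 8 (rule 149): 001011111110010
Gen 9 (rule 105): 100110000010000
Gen 10 (rule 149): 110001111011111
Gen 11 (rule 105): 110101001110001
Gen 12 (rule 149): 000101100101101
Gen 13 (rule 105): 110011100011110
Gen 14 (rule 149): 001001011001101
Gen 15 (rule 105): 100000111001110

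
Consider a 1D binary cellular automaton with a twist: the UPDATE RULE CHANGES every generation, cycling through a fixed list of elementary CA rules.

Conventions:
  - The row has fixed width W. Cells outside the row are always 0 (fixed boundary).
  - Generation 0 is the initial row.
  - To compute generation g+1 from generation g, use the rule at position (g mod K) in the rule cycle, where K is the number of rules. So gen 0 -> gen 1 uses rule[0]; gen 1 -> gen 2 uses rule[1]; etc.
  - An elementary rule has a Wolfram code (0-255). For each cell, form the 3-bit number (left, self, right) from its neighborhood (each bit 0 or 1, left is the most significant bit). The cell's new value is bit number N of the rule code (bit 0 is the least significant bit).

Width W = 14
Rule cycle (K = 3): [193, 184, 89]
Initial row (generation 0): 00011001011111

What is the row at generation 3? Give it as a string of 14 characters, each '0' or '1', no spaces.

Answer: 00010011101011

Derivation:
Gen 0: 00011001011111
Gen 1 (rule 193): 11001000001111
Gen 2 (rule 184): 10100100001110
Gen 3 (rule 89): 00010011101011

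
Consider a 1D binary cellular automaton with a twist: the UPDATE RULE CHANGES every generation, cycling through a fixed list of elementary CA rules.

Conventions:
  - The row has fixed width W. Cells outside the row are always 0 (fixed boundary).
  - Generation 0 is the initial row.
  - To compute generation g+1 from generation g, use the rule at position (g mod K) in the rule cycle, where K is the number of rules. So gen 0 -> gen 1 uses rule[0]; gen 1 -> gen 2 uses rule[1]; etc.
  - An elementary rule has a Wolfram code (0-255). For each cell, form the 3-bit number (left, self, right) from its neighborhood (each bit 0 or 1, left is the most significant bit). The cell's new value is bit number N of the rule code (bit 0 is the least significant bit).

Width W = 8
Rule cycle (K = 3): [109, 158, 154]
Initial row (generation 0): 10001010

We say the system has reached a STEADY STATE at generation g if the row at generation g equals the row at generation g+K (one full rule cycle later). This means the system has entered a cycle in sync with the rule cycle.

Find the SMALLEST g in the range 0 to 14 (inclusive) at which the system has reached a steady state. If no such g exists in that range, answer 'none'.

Answer: 14

Derivation:
Gen 0: 10001010
Gen 1 (rule 109): 10101110
Gen 2 (rule 158): 10101101
Gen 3 (rule 154): 00001000
Gen 4 (rule 109): 11101011
Gen 5 (rule 158): 11001010
Gen 6 (rule 154): 10110001
Gen 7 (rule 109): 11110101
Gen 8 (rule 158): 11100101
Gen 9 (rule 154): 11011000
Gen 10 (rule 109): 11111011
Gen 11 (rule 158): 11110010
Gen 12 (rule 154): 11101101
Gen 13 (rule 109): 10111111
Gen 14 (rule 158): 10111110
Gen 15 (rule 154): 00111101
Gen 16 (rule 109): 10100111
Gen 17 (rule 158): 10111110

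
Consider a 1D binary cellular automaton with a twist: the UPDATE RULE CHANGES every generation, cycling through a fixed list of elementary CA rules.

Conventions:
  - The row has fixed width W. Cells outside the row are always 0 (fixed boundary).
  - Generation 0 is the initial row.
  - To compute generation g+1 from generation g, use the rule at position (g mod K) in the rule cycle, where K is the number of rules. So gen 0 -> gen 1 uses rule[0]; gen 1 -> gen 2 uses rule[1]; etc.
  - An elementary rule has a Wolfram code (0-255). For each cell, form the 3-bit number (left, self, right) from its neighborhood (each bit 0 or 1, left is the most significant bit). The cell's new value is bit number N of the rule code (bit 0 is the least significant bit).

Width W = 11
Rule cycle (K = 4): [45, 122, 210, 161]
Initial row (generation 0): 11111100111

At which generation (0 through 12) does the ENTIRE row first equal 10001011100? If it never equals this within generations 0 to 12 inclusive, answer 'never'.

Answer: never

Derivation:
Gen 0: 11111100111
Gen 1 (rule 45): 10000000100
Gen 2 (rule 122): 01000001010
Gen 3 (rule 210): 10100010001
Gen 4 (rule 161): 01001000100
Gen 5 (rule 45): 01001010101
Gen 6 (rule 122): 10110101010
Gen 7 (rule 210): 00010000001
Gen 8 (rule 161): 11000111100
Gen 9 (rule 45): 10010100001
Gen 10 (rule 122): 01101010010
Gen 11 (rule 210): 10100001101
Gen 12 (rule 161): 01001100010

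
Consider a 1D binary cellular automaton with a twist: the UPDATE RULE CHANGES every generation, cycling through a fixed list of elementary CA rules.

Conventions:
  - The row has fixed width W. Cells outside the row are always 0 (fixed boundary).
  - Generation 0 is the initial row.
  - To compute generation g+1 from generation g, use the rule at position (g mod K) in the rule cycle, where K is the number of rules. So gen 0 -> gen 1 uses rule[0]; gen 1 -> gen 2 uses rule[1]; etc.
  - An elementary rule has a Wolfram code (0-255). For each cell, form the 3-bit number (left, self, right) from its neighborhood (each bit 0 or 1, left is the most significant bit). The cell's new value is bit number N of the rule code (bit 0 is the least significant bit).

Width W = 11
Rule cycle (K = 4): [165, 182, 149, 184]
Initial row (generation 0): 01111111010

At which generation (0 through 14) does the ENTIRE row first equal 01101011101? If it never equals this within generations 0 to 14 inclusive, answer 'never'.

Answer: 12

Derivation:
Gen 0: 01111111010
Gen 1 (rule 165): 00111110110
Gen 2 (rule 182): 01011101001
Gen 3 (rule 149): 01001001101
Gen 4 (rule 184): 00100101010
Gen 5 (rule 165): 10100111110
Gen 6 (rule 182): 11111011101
Gen 7 (rule 149): 01110001001
Gen 8 (rule 184): 01101000100
Gen 9 (rule 165): 00011010101
Gen 10 (rule 182): 00100111111
Gen 11 (rule 149): 10110011110
Gen 12 (rule 184): 01101011101
Gen 13 (rule 165): 00011101011
Gen 14 (rule 182): 00101011100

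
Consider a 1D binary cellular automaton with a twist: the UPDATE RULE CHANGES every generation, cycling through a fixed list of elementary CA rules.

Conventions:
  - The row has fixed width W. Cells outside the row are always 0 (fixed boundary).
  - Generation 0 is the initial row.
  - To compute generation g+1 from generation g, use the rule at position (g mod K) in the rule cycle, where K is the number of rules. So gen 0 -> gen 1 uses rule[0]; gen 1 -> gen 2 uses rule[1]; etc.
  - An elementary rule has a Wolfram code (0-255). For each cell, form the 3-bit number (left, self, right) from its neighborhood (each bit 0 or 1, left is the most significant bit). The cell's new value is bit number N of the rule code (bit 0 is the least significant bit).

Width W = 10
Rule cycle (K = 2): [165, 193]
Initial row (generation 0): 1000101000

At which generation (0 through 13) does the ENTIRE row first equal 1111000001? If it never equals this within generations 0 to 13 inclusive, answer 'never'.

Answer: 3

Derivation:
Gen 0: 1000101000
Gen 1 (rule 165): 1010111011
Gen 2 (rule 193): 0000011001
Gen 3 (rule 165): 1111000001
Gen 4 (rule 193): 0111011100
Gen 5 (rule 165): 0010101001
Gen 6 (rule 193): 1000000000
Gen 7 (rule 165): 1011111111
Gen 8 (rule 193): 0001111111
Gen 9 (rule 165): 1100111110
Gen 10 (rule 193): 0100011110
Gen 11 (rule 165): 0101001100
Gen 12 (rule 193): 0000000101
Gen 13 (rule 165): 1111110111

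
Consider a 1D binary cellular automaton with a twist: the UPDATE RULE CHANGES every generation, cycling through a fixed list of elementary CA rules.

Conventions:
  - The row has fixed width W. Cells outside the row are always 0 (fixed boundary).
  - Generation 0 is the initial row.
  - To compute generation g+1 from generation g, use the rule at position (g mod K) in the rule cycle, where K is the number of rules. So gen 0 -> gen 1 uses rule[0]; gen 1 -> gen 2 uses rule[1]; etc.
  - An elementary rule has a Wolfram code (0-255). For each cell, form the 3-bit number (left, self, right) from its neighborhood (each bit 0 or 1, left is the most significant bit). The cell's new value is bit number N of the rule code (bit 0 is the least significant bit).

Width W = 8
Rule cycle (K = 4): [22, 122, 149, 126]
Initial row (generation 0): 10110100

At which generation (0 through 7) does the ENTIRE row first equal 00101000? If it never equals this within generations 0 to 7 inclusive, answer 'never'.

Gen 0: 10110100
Gen 1 (rule 22): 10000110
Gen 2 (rule 122): 01001111
Gen 3 (rule 149): 01100110
Gen 4 (rule 126): 11111111
Gen 5 (rule 22): 00000000
Gen 6 (rule 122): 00000000
Gen 7 (rule 149): 11111111

Answer: never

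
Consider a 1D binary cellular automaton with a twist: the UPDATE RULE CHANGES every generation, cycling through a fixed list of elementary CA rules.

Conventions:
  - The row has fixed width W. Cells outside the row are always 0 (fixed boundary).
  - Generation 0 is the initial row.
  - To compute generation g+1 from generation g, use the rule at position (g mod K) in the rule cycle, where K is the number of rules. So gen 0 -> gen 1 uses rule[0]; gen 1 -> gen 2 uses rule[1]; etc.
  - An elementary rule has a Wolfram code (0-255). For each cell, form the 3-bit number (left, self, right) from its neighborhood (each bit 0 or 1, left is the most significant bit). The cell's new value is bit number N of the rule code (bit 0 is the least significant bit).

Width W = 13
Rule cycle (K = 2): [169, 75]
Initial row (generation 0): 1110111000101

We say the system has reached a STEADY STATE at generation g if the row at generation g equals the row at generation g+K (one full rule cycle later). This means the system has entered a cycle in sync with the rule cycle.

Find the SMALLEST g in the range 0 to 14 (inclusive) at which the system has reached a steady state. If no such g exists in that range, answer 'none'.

Gen 0: 1110111000101
Gen 1 (rule 169): 1101110010010
Gen 2 (rule 75): 1101010100100
Gen 3 (rule 169): 1010101000001
Gen 4 (rule 75): 0000000011110
Gen 5 (rule 169): 1111111011100
Gen 6 (rule 75): 1000001010101
Gen 7 (rule 169): 0011100101010
Gen 8 (rule 75): 1110101000000
Gen 9 (rule 169): 1101010011111
Gen 10 (rule 75): 1100000110001
Gen 11 (rule 169): 1001110100100
Gen 12 (rule 75): 0011010001001
Gen 13 (rule 169): 1010100100000
Gen 14 (rule 75): 0000001001111
Gen 15 (rule 169): 1111100001110
Gen 16 (rule 75): 1000101111010

Answer: none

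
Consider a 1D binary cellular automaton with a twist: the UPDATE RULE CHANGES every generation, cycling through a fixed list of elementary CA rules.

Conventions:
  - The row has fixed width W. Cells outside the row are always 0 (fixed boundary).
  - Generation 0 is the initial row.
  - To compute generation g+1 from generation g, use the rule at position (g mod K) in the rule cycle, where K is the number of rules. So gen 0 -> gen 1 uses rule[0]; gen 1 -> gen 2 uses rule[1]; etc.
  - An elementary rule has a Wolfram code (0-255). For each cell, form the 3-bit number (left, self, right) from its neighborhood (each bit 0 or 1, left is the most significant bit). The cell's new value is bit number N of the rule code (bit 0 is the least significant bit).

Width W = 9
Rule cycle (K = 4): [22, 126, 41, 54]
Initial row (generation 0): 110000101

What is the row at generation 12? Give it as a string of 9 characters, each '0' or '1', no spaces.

Gen 0: 110000101
Gen 1 (rule 22): 001001101
Gen 2 (rule 126): 011111111
Gen 3 (rule 41): 010000000
Gen 4 (rule 54): 111000000
Gen 5 (rule 22): 000100000
Gen 6 (rule 126): 001110000
Gen 7 (rule 41): 101000111
Gen 8 (rule 54): 111101000
Gen 9 (rule 22): 000001100
Gen 10 (rule 126): 000011110
Gen 11 (rule 41): 111010000
Gen 12 (rule 54): 000111000

Answer: 000111000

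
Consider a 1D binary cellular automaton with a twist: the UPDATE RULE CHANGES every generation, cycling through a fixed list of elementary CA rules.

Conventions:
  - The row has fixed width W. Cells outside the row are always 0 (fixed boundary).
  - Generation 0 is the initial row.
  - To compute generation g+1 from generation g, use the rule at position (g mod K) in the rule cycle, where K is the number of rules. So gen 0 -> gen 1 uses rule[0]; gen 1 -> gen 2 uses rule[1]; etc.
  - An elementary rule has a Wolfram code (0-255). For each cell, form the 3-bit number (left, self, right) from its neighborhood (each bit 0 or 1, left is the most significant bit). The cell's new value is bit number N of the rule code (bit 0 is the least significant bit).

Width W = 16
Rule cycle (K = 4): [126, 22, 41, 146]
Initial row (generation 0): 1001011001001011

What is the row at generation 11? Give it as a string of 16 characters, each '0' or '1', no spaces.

Answer: 1111100000011111

Derivation:
Gen 0: 1001011001001011
Gen 1 (rule 126): 1111111111111111
Gen 2 (rule 22): 0000000000000000
Gen 3 (rule 41): 1111111111111111
Gen 4 (rule 146): 0111111111111110
Gen 5 (rule 126): 1100000000000011
Gen 6 (rule 22): 0010000000000100
Gen 7 (rule 41): 1000111111110001
Gen 8 (rule 146): 0101011111101010
Gen 9 (rule 126): 1111110000111111
Gen 10 (rule 22): 0000001001000000
Gen 11 (rule 41): 1111100000011111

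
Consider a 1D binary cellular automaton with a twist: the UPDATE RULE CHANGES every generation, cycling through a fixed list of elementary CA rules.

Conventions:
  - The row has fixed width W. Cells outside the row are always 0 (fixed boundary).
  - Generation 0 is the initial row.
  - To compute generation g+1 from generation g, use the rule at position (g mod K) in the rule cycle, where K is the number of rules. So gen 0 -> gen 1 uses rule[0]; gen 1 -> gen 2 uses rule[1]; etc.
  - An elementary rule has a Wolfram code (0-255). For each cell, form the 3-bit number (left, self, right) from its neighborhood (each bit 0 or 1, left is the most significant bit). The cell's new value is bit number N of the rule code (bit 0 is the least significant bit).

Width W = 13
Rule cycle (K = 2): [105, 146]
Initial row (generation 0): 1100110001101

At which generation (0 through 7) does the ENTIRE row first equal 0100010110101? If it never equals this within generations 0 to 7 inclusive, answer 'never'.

Gen 0: 1100110001101
Gen 1 (rule 105): 1100110101110
Gen 2 (rule 146): 0011000000101
Gen 3 (rule 105): 1011011110010
Gen 4 (rule 146): 0000001101101
Gen 5 (rule 105): 1111101111110
Gen 6 (rule 146): 0111000111101
Gen 7 (rule 105): 0101010100110

Answer: never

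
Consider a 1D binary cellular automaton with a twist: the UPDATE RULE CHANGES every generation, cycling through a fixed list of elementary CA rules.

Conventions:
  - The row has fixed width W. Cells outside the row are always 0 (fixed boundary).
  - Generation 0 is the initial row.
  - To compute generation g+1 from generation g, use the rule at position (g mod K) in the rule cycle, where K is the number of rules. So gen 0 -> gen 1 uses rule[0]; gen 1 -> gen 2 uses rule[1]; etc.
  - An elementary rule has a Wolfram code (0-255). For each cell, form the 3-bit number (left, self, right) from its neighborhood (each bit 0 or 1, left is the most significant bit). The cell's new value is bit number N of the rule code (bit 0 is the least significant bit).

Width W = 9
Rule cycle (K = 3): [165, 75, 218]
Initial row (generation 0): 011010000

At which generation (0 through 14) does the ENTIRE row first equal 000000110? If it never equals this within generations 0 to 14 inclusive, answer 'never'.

Gen 0: 011010000
Gen 1 (rule 165): 000110111
Gen 2 (rule 75): 111110101
Gen 3 (rule 218): 111110000
Gen 4 (rule 165): 011100111
Gen 5 (rule 75): 110101101
Gen 6 (rule 218): 110001100
Gen 7 (rule 165): 000100001
Gen 8 (rule 75): 111001110
Gen 9 (rule 218): 111111111
Gen 10 (rule 165): 011111110
Gen 11 (rule 75): 110000010
Gen 12 (rule 218): 111000101
Gen 13 (rule 165): 010010111
Gen 14 (rule 75): 100100101

Answer: never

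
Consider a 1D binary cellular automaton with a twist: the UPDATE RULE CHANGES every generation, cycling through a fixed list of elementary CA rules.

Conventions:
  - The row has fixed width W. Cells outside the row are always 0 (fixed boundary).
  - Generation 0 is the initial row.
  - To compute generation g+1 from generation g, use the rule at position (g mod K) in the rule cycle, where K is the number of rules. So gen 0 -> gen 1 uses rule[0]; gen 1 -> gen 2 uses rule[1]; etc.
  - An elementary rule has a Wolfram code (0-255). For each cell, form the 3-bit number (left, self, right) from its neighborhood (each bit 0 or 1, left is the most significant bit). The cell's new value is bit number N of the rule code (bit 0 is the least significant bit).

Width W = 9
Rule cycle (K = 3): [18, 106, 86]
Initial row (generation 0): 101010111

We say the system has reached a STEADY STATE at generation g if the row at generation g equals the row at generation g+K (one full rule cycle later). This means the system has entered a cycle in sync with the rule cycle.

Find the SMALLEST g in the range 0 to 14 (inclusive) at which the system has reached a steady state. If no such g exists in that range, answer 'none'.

Answer: 1

Derivation:
Gen 0: 101010111
Gen 1 (rule 18): 000000000
Gen 2 (rule 106): 000000000
Gen 3 (rule 86): 000000000
Gen 4 (rule 18): 000000000
Gen 5 (rule 106): 000000000
Gen 6 (rule 86): 000000000
Gen 7 (rule 18): 000000000
Gen 8 (rule 106): 000000000
Gen 9 (rule 86): 000000000
Gen 10 (rule 18): 000000000
Gen 11 (rule 106): 000000000
Gen 12 (rule 86): 000000000
Gen 13 (rule 18): 000000000
Gen 14 (rule 106): 000000000
Gen 15 (rule 86): 000000000
Gen 16 (rule 18): 000000000
Gen 17 (rule 106): 000000000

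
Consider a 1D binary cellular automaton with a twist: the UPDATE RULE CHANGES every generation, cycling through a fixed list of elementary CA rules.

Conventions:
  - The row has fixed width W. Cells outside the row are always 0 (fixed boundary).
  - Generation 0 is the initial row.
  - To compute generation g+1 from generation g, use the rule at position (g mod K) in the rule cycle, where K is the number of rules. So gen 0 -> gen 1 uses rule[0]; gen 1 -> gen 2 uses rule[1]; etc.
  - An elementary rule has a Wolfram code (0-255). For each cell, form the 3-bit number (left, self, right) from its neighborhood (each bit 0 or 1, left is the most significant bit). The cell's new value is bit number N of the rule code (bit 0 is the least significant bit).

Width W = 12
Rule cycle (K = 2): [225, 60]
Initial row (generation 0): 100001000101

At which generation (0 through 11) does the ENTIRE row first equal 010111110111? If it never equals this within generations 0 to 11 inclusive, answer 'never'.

Gen 0: 100001000101
Gen 1 (rule 225): 001100010010
Gen 2 (rule 60): 001010011011
Gen 3 (rule 225): 100100001101
Gen 4 (rule 60): 110110001011
Gen 5 (rule 225): 011010100101
Gen 6 (rule 60): 010111110111
Gen 7 (rule 225): 001011111011
Gen 8 (rule 60): 001110000110
Gen 9 (rule 225): 100110110010
Gen 10 (rule 60): 110101101011
Gen 11 (rule 225): 011010110101

Answer: 6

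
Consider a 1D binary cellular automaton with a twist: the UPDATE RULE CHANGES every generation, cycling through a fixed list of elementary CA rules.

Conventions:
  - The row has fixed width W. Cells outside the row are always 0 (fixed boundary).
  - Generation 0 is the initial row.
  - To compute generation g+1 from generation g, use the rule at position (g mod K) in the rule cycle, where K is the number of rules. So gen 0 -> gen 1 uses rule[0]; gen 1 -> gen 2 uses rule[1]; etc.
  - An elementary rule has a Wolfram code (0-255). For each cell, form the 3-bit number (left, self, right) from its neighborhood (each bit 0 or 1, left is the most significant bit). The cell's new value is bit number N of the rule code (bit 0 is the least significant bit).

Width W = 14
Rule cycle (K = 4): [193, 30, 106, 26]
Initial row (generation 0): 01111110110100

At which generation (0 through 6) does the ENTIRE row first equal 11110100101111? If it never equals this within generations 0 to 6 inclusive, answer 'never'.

Answer: never

Derivation:
Gen 0: 01111110110100
Gen 1 (rule 193): 00111110010001
Gen 2 (rule 30): 01100001111011
Gen 3 (rule 106): 11100011001111
Gen 4 (rule 26): 10010110111000
Gen 5 (rule 193): 00000010011011
Gen 6 (rule 30): 00000111110010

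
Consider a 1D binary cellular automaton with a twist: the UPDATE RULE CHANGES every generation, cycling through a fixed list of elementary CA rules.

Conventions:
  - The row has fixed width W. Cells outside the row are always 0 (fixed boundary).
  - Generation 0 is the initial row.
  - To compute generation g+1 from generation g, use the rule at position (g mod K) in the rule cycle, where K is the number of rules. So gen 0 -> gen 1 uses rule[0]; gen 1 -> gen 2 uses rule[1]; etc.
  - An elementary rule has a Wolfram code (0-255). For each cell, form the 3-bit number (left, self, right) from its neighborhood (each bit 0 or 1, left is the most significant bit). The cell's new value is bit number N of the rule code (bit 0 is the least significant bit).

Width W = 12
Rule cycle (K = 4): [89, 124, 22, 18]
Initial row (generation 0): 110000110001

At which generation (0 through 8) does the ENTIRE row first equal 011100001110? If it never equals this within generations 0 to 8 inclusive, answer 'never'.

Answer: never

Derivation:
Gen 0: 110000110001
Gen 1 (rule 89): 111110111100
Gen 2 (rule 124): 100011100110
Gen 3 (rule 22): 110100011001
Gen 4 (rule 18): 000010100110
Gen 5 (rule 89): 111000010111
Gen 6 (rule 124): 101100011101
Gen 7 (rule 22): 100010100001
Gen 8 (rule 18): 010100010010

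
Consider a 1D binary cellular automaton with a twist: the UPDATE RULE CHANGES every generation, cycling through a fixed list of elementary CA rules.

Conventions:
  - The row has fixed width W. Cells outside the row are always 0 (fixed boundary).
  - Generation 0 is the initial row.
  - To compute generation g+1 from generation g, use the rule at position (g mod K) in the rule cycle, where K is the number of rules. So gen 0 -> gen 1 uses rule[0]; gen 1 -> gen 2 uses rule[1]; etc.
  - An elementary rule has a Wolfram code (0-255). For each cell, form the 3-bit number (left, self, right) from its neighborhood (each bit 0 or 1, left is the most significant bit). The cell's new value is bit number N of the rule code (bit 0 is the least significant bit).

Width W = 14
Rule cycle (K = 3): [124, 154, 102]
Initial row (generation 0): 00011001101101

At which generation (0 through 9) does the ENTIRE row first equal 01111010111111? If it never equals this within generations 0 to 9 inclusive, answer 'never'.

Gen 0: 00011001101101
Gen 1 (rule 124): 00011101111111
Gen 2 (rule 154): 00111001111110
Gen 3 (rule 102): 01001010000010
Gen 4 (rule 124): 01101111000011
Gen 5 (rule 154): 11001110100110
Gen 6 (rule 102): 01010011101010
Gen 7 (rule 124): 01111010111111
Gen 8 (rule 154): 11110000111110
Gen 9 (rule 102): 00010001000010

Answer: 7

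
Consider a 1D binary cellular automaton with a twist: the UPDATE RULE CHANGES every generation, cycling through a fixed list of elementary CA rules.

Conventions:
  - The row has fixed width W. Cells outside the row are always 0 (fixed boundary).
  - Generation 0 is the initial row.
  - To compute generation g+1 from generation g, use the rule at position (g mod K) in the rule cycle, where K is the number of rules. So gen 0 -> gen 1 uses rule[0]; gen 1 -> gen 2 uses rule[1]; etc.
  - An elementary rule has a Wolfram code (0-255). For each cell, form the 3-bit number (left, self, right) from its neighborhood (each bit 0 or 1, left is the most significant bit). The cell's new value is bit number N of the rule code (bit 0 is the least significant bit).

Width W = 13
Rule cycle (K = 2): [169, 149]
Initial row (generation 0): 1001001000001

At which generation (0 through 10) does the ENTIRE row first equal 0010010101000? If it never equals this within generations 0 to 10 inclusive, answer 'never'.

Answer: never

Derivation:
Gen 0: 1001001000001
Gen 1 (rule 169): 0000000011100
Gen 2 (rule 149): 1111111001011
Gen 3 (rule 169): 1111110000110
Gen 4 (rule 149): 0111101110001
Gen 5 (rule 169): 0111011100100
Gen 6 (rule 149): 0010001010111
Gen 7 (rule 169): 1000100101110
Gen 8 (rule 149): 1110110100101
Gen 9 (rule 169): 1101101000010
Gen 10 (rule 149): 0000001111011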